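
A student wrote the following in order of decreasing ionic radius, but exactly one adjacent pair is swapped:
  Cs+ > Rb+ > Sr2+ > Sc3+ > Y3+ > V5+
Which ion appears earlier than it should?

Scanning neighbour by neighbour, only Sc3+/Y3+ violates a trend: both in group 3 with the same charge; Sc3+ (period 4) has the smaller radius. That makes Sc3+ the one sitting a position early relative to where it belongs.

Sc3+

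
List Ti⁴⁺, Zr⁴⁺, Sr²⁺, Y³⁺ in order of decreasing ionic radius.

Work out protons and electrons: Ti⁴⁺ (Z=22, 18 e⁻), Zr⁴⁺ (Z=40, 36 e⁻), Y³⁺ (Z=39, 36 e⁻), Sr²⁺ (Z=38, 36 e⁻). Ti⁴⁺ < Zr⁴⁺ (same group, period 4 vs 5); Zr⁴⁺ < Y³⁺ (isoelectronic, higher Z=40 is smaller); Y³⁺ < Sr²⁺ (both 36 e⁻, Z=39>38).

Sr²⁺ > Y³⁺ > Zr⁴⁺ > Ti⁴⁺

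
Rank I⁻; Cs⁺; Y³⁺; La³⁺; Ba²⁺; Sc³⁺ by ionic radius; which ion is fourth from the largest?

La³⁺

Electron counts and nuclear charges: Sc³⁺ (Z=21, 18 e⁻), Y³⁺ (Z=39, 36 e⁻), La³⁺ (Z=57, 54 e⁻), Ba²⁺ (Z=56, 54 e⁻), Cs⁺ (Z=55, 54 e⁻), I⁻ (Z=53, 54 e⁻). Sc³⁺ < Y³⁺ (same group, period 4 vs 5); Y³⁺ < La³⁺ (same group, 1 shell fewer); La³⁺ < Ba²⁺ (isoelectronic, higher Z=57 is smaller); Ba²⁺ < Cs⁺ (both 54 e⁻, Z=56>55); Cs⁺ < I⁻ (both 54 e⁻, Z=55>53).
Full ascending order: Sc³⁺ < Y³⁺ < La³⁺ < Ba²⁺ < Cs⁺ < I⁻. Counting from the largest, position 4 is La³⁺.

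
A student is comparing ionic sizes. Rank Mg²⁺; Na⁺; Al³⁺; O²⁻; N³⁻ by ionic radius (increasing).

Al³⁺ < Mg²⁺ < Na⁺ < O²⁻ < N³⁻

Isoelectronic series (10 e⁻ each). Size is set by nuclear charge: more protons means a smaller ion. Al³⁺ (Z=13), Mg²⁺ (Z=12), Na⁺ (Z=11), O²⁻ (Z=8), N³⁻ (Z=7).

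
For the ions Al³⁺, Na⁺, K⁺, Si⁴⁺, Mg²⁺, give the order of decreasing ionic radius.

K⁺ > Na⁺ > Mg²⁺ > Al³⁺ > Si⁴⁺

Work out protons and electrons: Si⁴⁺ has 10 e⁻ (Z=14), Al³⁺ has 10 e⁻ (Z=13), Mg²⁺ has 10 e⁻ (Z=12), Na⁺ has 10 e⁻ (Z=11), K⁺ has 18 e⁻ (Z=19). Si⁴⁺ < Al³⁺ (both 10 e⁻, Z=14>13); Al³⁺ < Mg²⁺ (isoelectronic, higher Z=13 is smaller); Mg²⁺ < Na⁺ (both 10 e⁻, Z=12>11); Na⁺ < K⁺ (same group, period 3 vs 4).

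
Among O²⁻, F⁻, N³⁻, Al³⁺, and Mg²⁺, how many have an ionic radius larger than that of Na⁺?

3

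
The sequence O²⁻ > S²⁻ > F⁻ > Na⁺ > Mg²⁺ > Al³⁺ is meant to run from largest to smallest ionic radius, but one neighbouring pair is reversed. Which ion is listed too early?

Compare adjacent ions: same group and charge — period 2 sits above period 3, so O²⁻ is smaller — yet in this decreasing list O²⁻ sits before S²⁻. Nothing else is reversed, so O²⁻ should move one place to the right.

O²⁻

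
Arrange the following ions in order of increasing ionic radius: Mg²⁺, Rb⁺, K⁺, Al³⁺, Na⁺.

First list Z and electron count for each: Al³⁺: 10 e⁻, Z=13, Mg²⁺: 10 e⁻, Z=12, Na⁺: 10 e⁻, Z=11, K⁺: 18 e⁻, Z=19, Rb⁺: 36 e⁻, Z=37. Al³⁺ < Mg²⁺ (isoelectronic, higher Z=13 is smaller); Mg²⁺ < Na⁺ (isoelectronic, higher Z=12 is smaller); Na⁺ < K⁺ (same group, 1 shell fewer); K⁺ < Rb⁺ (same group, period 4 vs 5).

Al³⁺ < Mg²⁺ < Na⁺ < K⁺ < Rb⁺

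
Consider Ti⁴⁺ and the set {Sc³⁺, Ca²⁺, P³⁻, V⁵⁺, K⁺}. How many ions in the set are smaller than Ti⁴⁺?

Each ion has 18 electrons. The ranking follows nuclear charge in reverse — greater Z gives a smaller radius. V⁵⁺ (Z=23), Ti⁴⁺ (Z=22), Sc³⁺ (Z=21), Ca²⁺ (Z=20), K⁺ (Z=19), P³⁻ (Z=15).
Placing each against Ti⁴⁺: smaller — V⁵⁺; larger — Sc³⁺, Ca²⁺, K⁺, P³⁻. So 1 is smaller.

1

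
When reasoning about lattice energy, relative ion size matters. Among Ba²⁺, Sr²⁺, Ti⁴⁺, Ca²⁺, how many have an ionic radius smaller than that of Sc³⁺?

1

Work out protons and electrons: Ti⁴⁺ has 18 e⁻ (Z=22), Sc³⁺ has 18 e⁻ (Z=21), Ca²⁺ has 18 e⁻ (Z=20), Sr²⁺ has 36 e⁻ (Z=38), Ba²⁺ has 54 e⁻ (Z=56). Ti⁴⁺ < Sc³⁺ (isoelectronic, higher Z=22 is smaller); Sc³⁺ < Ca²⁺ (both 18 e⁻, Z=21>20); Ca²⁺ < Sr²⁺ (same group, 1 shell fewer); Sr²⁺ < Ba²⁺ (same group, 1 shell fewer).
Placing each against Sc³⁺: smaller — Ti⁴⁺; larger — Ca²⁺, Sr²⁺, Ba²⁺. So 1 is smaller.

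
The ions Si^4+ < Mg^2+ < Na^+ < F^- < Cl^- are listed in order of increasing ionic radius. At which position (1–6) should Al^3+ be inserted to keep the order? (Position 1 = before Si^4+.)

Electron counts and nuclear charges: Si^4+ has 10 e⁻ (Z=14), Al^3+ has 10 e⁻ (Z=13), Mg^2+ has 10 e⁻ (Z=12), Na^+ has 10 e⁻ (Z=11), F^- has 10 e⁻ (Z=9), Cl^- has 18 e⁻ (Z=17). Si^4+ < Al^3+ (isoelectronic, higher Z=14 is smaller); Al^3+ < Mg^2+ (isoelectronic, higher Z=13 is smaller); Mg^2+ < Na^+ (both 10 e⁻, Z=12>11); Na^+ < F^- (both 10 e⁻, Z=11>9); F^- < Cl^- (same group, period 2 vs 3).
Merged order: Si^4+ < Al^3+ < Mg^2+ < Na^+ < F^- < Cl^- — Al^3+ is number 2.

2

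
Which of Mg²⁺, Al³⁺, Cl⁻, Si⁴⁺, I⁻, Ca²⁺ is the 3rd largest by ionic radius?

Ca²⁺

Si⁴⁺ has 10 e⁻ (Z=14), Al³⁺ has 10 e⁻ (Z=13), Mg²⁺ has 10 e⁻ (Z=12), Ca²⁺ has 18 e⁻ (Z=20), Cl⁻ has 18 e⁻ (Z=17), I⁻ has 54 e⁻ (Z=53). Si⁴⁺ < Al³⁺ (isoelectronic, higher Z=14 is smaller); Al³⁺ < Mg²⁺ (isoelectronic, higher Z=13 is smaller); Mg²⁺ < Ca²⁺ (same group, 1 shell fewer); Ca²⁺ < Cl⁻ (isoelectronic, higher Z=20 is smaller); Cl⁻ < I⁻ (same group, 2 shells fewer).
That gives Si⁴⁺ < Al³⁺ < Mg²⁺ < Ca²⁺ < Cl⁻ < I⁻. From the largest end, number 3 is Ca²⁺.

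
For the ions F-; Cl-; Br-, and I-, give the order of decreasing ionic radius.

I- > Br- > Cl- > F-

These ions sit in one column with identical charge. Each step down the periodic table adds a principal shell, increasing the radius.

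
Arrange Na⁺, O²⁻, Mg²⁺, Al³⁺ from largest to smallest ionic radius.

These species are isoelectronic with 10 electrons. The only difference is the number of protons: Al³⁺ (Z=13), Mg²⁺ (Z=12), Na⁺ (Z=11), O²⁻ (Z=8). The strongest nuclear pull (Al³⁺) gives the smallest ion.

O²⁻ > Na⁺ > Mg²⁺ > Al³⁺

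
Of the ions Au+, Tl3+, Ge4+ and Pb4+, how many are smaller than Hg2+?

3

Ge4+: 28 e⁻, Z=32, Pb4+: 78 e⁻, Z=82, Tl3+: 78 e⁻, Z=81, Hg2+: 78 e⁻, Z=80, Au+: 78 e⁻, Z=79. Ge4+ < Pb4+ (same group, 2 shells fewer); Pb4+ < Tl3+ (both 78 e⁻, Z=82>81); Tl3+ < Hg2+ (both 78 e⁻, Z=81>80); Hg2+ < Au+ (both 78 e⁻, Z=80>79).
Ordering all of them (including Hg2+) by radius gives Ge4+ < Pb4+ < Tl3+ < Hg2+ < Au+. Count: 3.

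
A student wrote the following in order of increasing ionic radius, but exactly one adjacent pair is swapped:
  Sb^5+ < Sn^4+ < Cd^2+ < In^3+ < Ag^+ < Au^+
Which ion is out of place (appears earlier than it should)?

The pair Cd^2+, In^3+ is the wrong way round — both have 46 electrons but Z(In)=49 > Z(Cd)=48, so In^3+ should be the smaller of the two. All other adjacent pairs agree with periodic trends, so Cd^2+ is the misplaced ion.

Cd^2+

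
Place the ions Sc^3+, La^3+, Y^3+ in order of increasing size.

Sc^3+ < Y^3+ < La^3+

These ions sit in one column with identical charge. Each step down the periodic table adds a principal shell, increasing the radius.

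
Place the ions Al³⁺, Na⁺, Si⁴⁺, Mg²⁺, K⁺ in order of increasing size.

Si⁴⁺ < Al³⁺ < Mg²⁺ < Na⁺ < K⁺

Work out protons and electrons: Si⁴⁺ (Z=14, 10 e⁻), Al³⁺ (Z=13, 10 e⁻), Mg²⁺ (Z=12, 10 e⁻), Na⁺ (Z=11, 10 e⁻), K⁺ (Z=19, 18 e⁻). Si⁴⁺ < Al³⁺ (both 10 e⁻, Z=14>13); Al³⁺ < Mg²⁺ (isoelectronic, higher Z=13 is smaller); Mg²⁺ < Na⁺ (isoelectronic, higher Z=12 is smaller); Na⁺ < K⁺ (same group, 1 shell fewer).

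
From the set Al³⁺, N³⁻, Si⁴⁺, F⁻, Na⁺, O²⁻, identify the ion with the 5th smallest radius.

O²⁻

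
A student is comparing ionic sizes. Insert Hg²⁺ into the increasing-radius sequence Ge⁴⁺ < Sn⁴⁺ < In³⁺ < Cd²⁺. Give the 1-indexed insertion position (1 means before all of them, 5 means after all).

5

Electron counts and nuclear charges: Ge⁴⁺: 28 e⁻, Z=32, Sn⁴⁺: 46 e⁻, Z=50, In³⁺: 46 e⁻, Z=49, Cd²⁺: 46 e⁻, Z=48, Hg²⁺: 78 e⁻, Z=80. Ge⁴⁺ < Sn⁴⁺ (same group, period 4 vs 5); Sn⁴⁺ < In³⁺ (isoelectronic, higher Z=50 is smaller); In³⁺ < Cd²⁺ (both 46 e⁻, Z=49>48); Cd²⁺ < Hg²⁺ (same group, period 5 vs 6).
With Hg²⁺ included the full order is Ge⁴⁺ < Sn⁴⁺ < In³⁺ < Cd²⁺ < Hg²⁺, so it takes position 5.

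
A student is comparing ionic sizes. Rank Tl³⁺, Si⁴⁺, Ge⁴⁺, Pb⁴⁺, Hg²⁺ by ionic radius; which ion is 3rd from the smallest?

Pb⁴⁺

Si⁴⁺ has 10 e⁻ (Z=14), Ge⁴⁺ has 28 e⁻ (Z=32), Pb⁴⁺ has 78 e⁻ (Z=82), Tl³⁺ has 78 e⁻ (Z=81), Hg²⁺ has 78 e⁻ (Z=80). Si⁴⁺ < Ge⁴⁺ (same group, period 3 vs 4); Ge⁴⁺ < Pb⁴⁺ (same group, period 4 vs 6); Pb⁴⁺ < Tl³⁺ (both 78 e⁻, Z=82>81); Tl³⁺ < Hg²⁺ (isoelectronic, higher Z=81 is smaller).
That gives Si⁴⁺ < Ge⁴⁺ < Pb⁴⁺ < Tl³⁺ < Hg²⁺. From the smallest end, number 3 is Pb⁴⁺.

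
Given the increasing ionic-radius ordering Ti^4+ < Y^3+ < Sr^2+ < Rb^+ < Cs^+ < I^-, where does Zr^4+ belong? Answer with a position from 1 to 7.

Ti^4+: 18 e⁻, Z=22, Zr^4+: 36 e⁻, Z=40, Y^3+: 36 e⁻, Z=39, Sr^2+: 36 e⁻, Z=38, Rb^+: 36 e⁻, Z=37, Cs^+: 54 e⁻, Z=55, I^-: 54 e⁻, Z=53. Ti^4+ < Zr^4+ (same group, period 4 vs 5); Zr^4+ < Y^3+ (both 36 e⁻, Z=40>39); Y^3+ < Sr^2+ (isoelectronic, higher Z=39 is smaller); Sr^2+ < Rb^+ (both 36 e⁻, Z=38>37); Rb^+ < Cs^+ (same group, period 5 vs 6); Cs^+ < I^- (isoelectronic, higher Z=55 is smaller).
Putting Zr^4+ in gives Ti^4+ < Zr^4+ < Y^3+ < Sr^2+ < Rb^+ < Cs^+ < I^-; it lands at slot 2.

2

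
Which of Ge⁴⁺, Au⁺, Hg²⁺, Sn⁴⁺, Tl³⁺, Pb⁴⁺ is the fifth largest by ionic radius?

Work out protons and electrons: Ge⁴⁺ has 28 e⁻ (Z=32), Sn⁴⁺ has 46 e⁻ (Z=50), Pb⁴⁺ has 78 e⁻ (Z=82), Tl³⁺ has 78 e⁻ (Z=81), Hg²⁺ has 78 e⁻ (Z=80), Au⁺ has 78 e⁻ (Z=79). Ge⁴⁺ < Sn⁴⁺ (same group, period 4 vs 5); Sn⁴⁺ < Pb⁴⁺ (same group, 1 shell fewer); Pb⁴⁺ < Tl³⁺ (both 78 e⁻, Z=82>81); Tl³⁺ < Hg²⁺ (both 78 e⁻, Z=81>80); Hg²⁺ < Au⁺ (isoelectronic, higher Z=80 is smaller).
Full ascending order: Ge⁴⁺ < Sn⁴⁺ < Pb⁴⁺ < Tl³⁺ < Hg²⁺ < Au⁺. Counting from the largest, position 5 is Sn⁴⁺.

Sn⁴⁺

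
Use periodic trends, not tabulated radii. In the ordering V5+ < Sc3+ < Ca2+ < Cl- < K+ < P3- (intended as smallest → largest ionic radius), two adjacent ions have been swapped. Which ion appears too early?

Cl-

Scanning neighbour by neighbour, only Cl-/K+ violates a trend: both have 18 electrons but Z(K)=19 > Z(Cl)=17, so K+ should be the smaller of the two. That makes Cl- the one sitting a position early relative to where it belongs.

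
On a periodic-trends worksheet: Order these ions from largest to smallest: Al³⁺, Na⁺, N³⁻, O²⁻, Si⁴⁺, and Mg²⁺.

N³⁻ > O²⁻ > Na⁺ > Mg²⁺ > Al³⁺ > Si⁴⁺

Each ion has 10 electrons. The ranking follows nuclear charge in reverse — greater Z gives a smaller radius. Si⁴⁺ (Z=14), Al³⁺ (Z=13), Mg²⁺ (Z=12), Na⁺ (Z=11), O²⁻ (Z=8), N³⁻ (Z=7).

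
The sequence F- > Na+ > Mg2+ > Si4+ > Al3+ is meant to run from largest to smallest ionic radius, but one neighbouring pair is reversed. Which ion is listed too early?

Si4+

Scanning neighbour by neighbour, only Si4+/Al3+ violates a trend: they are isoelectronic (10 e⁻) and Si has more protons than Al (14 vs 13), making Si4+ smaller. That makes Si4+ the one sitting a position early relative to where it belongs.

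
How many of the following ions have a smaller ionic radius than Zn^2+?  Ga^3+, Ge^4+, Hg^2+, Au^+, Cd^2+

2

Tabulating Z and e⁻: Ge^4+ (Z=32, 28 e⁻), Ga^3+ (Z=31, 28 e⁻), Zn^2+ (Z=30, 28 e⁻), Cd^2+ (Z=48, 46 e⁻), Hg^2+ (Z=80, 78 e⁻), Au^+ (Z=79, 78 e⁻). Ge^4+ < Ga^3+ (isoelectronic, higher Z=32 is smaller); Ga^3+ < Zn^2+ (isoelectronic, higher Z=31 is smaller); Zn^2+ < Cd^2+ (same group, period 4 vs 5); Cd^2+ < Hg^2+ (same group, 1 shell fewer); Hg^2+ < Au^+ (isoelectronic, higher Z=80 is smaller).
Ordering all of them (including Zn^2+) by radius gives Ge^4+ < Ga^3+ < Zn^2+ < Cd^2+ < Hg^2+ < Au^+. Count: 2.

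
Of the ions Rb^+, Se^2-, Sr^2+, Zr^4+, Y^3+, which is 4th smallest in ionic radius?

Rb^+

These species are isoelectronic with 36 electrons. The only difference is the number of protons: Zr^4+ (Z=40), Y^3+ (Z=39), Sr^2+ (Z=38), Rb^+ (Z=37), Se^2- (Z=34). The strongest nuclear pull (Zr^4+) gives the smallest ion.
Full ascending order: Zr^4+ < Y^3+ < Sr^2+ < Rb^+ < Se^2-. Counting from the smallest, position 4 is Rb^+.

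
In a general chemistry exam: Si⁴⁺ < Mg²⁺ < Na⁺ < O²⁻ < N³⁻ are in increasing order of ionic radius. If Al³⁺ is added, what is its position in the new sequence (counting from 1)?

Each ion has 10 electrons. The ranking follows nuclear charge in reverse — greater Z gives a smaller radius. Si⁴⁺ (Z=14), Al³⁺ (Z=13), Mg²⁺ (Z=12), Na⁺ (Z=11), O²⁻ (Z=8), N³⁻ (Z=7).
With Al³⁺ included the full order is Si⁴⁺ < Al³⁺ < Mg²⁺ < Na⁺ < O²⁻ < N³⁻, so it takes position 2.

2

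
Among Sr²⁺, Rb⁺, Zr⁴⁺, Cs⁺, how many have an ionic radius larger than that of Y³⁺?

3

Tabulating Z and e⁻: Zr⁴⁺: 36 e⁻, Z=40, Y³⁺: 36 e⁻, Z=39, Sr²⁺: 36 e⁻, Z=38, Rb⁺: 36 e⁻, Z=37, Cs⁺: 54 e⁻, Z=55. Zr⁴⁺ < Y³⁺ (both 36 e⁻, Z=40>39); Y³⁺ < Sr²⁺ (isoelectronic, higher Z=39 is smaller); Sr²⁺ < Rb⁺ (isoelectronic, higher Z=38 is smaller); Rb⁺ < Cs⁺ (same group, 1 shell fewer).
Ordering all of them (including Y³⁺) by radius gives Zr⁴⁺ < Y³⁺ < Sr²⁺ < Rb⁺ < Cs⁺. That's 3.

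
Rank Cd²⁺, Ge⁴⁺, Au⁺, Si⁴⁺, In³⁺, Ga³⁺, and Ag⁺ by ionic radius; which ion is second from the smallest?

Ge⁴⁺

First list Z and electron count for each: Si⁴⁺: 10 e⁻, Z=14, Ge⁴⁺: 28 e⁻, Z=32, Ga³⁺: 28 e⁻, Z=31, In³⁺: 46 e⁻, Z=49, Cd²⁺: 46 e⁻, Z=48, Ag⁺: 46 e⁻, Z=47, Au⁺: 78 e⁻, Z=79. Si⁴⁺ < Ge⁴⁺ (same group, period 3 vs 4); Ge⁴⁺ < Ga³⁺ (both 28 e⁻, Z=32>31); Ga³⁺ < In³⁺ (same group, 1 shell fewer); In³⁺ < Cd²⁺ (isoelectronic, higher Z=49 is smaller); Cd²⁺ < Ag⁺ (both 46 e⁻, Z=48>47); Ag⁺ < Au⁺ (same group, period 5 vs 6).
Ordering: Si⁴⁺ < Ge⁴⁺ < Ga³⁺ < In³⁺ < Cd²⁺ < Ag⁺ < Au⁺. The second smallest is Ge⁴⁺.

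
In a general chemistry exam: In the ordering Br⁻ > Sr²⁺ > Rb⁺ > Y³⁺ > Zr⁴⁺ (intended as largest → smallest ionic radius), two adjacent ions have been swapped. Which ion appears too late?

Compare adjacent ions: Sr²⁺ and Rb⁺ share 36 electrons; the higher nuclear charge on Sr (Z=38) contracts it more, so Sr²⁺ < Rb⁺ — yet in this decreasing list Sr²⁺ sits before Rb⁺. Nothing else is reversed, so Rb⁺ should move one place to the left.

Rb⁺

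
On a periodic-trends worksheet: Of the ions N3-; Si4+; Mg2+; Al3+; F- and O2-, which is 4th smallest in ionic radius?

F-

Isoelectronic series (10 e⁻ each). Size is set by nuclear charge: more protons means a smaller ion. Si4+ (Z=14), Al3+ (Z=13), Mg2+ (Z=12), F- (Z=9), O2- (Z=8), N3- (Z=7).
So the order is Si4+ < Al3+ < Mg2+ < F- < O2- < N3-; the 4th-smallest ion is F-.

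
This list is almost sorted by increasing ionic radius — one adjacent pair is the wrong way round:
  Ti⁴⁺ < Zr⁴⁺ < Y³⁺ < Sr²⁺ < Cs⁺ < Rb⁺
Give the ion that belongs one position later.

The pair Cs⁺, Rb⁺ is the wrong way round — both in group 1 with the same charge; Rb⁺ (period 5) has the smaller radius. All other adjacent pairs agree with periodic trends, so Cs⁺ is the misplaced ion.

Cs⁺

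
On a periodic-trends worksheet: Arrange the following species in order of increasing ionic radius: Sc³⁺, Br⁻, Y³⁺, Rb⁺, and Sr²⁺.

Electron counts and nuclear charges: Sc³⁺ (Z=21, 18 e⁻), Y³⁺ (Z=39, 36 e⁻), Sr²⁺ (Z=38, 36 e⁻), Rb⁺ (Z=37, 36 e⁻), Br⁻ (Z=35, 36 e⁻). Sc³⁺ < Y³⁺ (same group, 1 shell fewer); Y³⁺ < Sr²⁺ (isoelectronic, higher Z=39 is smaller); Sr²⁺ < Rb⁺ (both 36 e⁻, Z=38>37); Rb⁺ < Br⁻ (both 36 e⁻, Z=37>35).

Sc³⁺ < Y³⁺ < Sr²⁺ < Rb⁺ < Br⁻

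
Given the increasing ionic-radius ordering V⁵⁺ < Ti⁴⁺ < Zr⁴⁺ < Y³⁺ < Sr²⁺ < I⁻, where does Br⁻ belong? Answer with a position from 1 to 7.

6

Electron counts and nuclear charges: V⁵⁺ (Z=23, 18 e⁻), Ti⁴⁺ (Z=22, 18 e⁻), Zr⁴⁺ (Z=40, 36 e⁻), Y³⁺ (Z=39, 36 e⁻), Sr²⁺ (Z=38, 36 e⁻), Br⁻ (Z=35, 36 e⁻), I⁻ (Z=53, 54 e⁻). V⁵⁺ < Ti⁴⁺ (isoelectronic, higher Z=23 is smaller); Ti⁴⁺ < Zr⁴⁺ (same group, period 4 vs 5); Zr⁴⁺ < Y³⁺ (isoelectronic, higher Z=40 is smaller); Y³⁺ < Sr²⁺ (both 36 e⁻, Z=39>38); Sr²⁺ < Br⁻ (isoelectronic, higher Z=38 is smaller); Br⁻ < I⁻ (same group, period 4 vs 5).
The complete sequence is V⁵⁺ < Ti⁴⁺ < Zr⁴⁺ < Y³⁺ < Sr²⁺ < Br⁻ < I⁻. Br⁻ sits at position 6.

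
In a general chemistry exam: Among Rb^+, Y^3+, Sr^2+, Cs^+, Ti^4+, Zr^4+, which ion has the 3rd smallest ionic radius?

Y^3+

Electron counts and nuclear charges: Ti^4+: 18 e⁻, Z=22, Zr^4+: 36 e⁻, Z=40, Y^3+: 36 e⁻, Z=39, Sr^2+: 36 e⁻, Z=38, Rb^+: 36 e⁻, Z=37, Cs^+: 54 e⁻, Z=55. Ti^4+ < Zr^4+ (same group, period 4 vs 5); Zr^4+ < Y^3+ (isoelectronic, higher Z=40 is smaller); Y^3+ < Sr^2+ (isoelectronic, higher Z=39 is smaller); Sr^2+ < Rb^+ (both 36 e⁻, Z=38>37); Rb^+ < Cs^+ (same group, period 5 vs 6).
Full ascending order: Ti^4+ < Zr^4+ < Y^3+ < Sr^2+ < Rb^+ < Cs^+. Counting from the smallest, position 3 is Y^3+.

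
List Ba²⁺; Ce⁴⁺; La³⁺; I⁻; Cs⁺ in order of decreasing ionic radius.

Each ion has 54 electrons. The ranking follows nuclear charge in reverse — greater Z gives a smaller radius. Ce⁴⁺ (Z=58), La³⁺ (Z=57), Ba²⁺ (Z=56), Cs⁺ (Z=55), I⁻ (Z=53).

I⁻ > Cs⁺ > Ba²⁺ > La³⁺ > Ce⁴⁺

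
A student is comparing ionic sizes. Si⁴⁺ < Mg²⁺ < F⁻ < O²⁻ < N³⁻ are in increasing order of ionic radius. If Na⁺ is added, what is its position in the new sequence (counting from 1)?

3

All of these have 10 electrons (isoelectronic). With the same electron cloud, the ion with the most protons pulls it in tightest. Nuclear charges: Si⁴⁺ (Z=14), Mg²⁺ (Z=12), Na⁺ (Z=11), F⁻ (Z=9), O²⁻ (Z=8), N³⁻ (Z=7). Highest Z is smallest.
With Na⁺ included the full order is Si⁴⁺ < Mg²⁺ < Na⁺ < F⁻ < O²⁻ < N³⁻, so it takes position 3.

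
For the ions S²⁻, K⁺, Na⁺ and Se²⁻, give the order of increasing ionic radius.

Na⁺ < K⁺ < S²⁻ < Se²⁻

Na⁺ has 10 e⁻ (Z=11), K⁺ has 18 e⁻ (Z=19), S²⁻ has 18 e⁻ (Z=16), Se²⁻ has 36 e⁻ (Z=34). Na⁺ < K⁺ (same group, 1 shell fewer); K⁺ < S²⁻ (both 18 e⁻, Z=19>16); S²⁻ < Se²⁻ (same group, period 3 vs 4).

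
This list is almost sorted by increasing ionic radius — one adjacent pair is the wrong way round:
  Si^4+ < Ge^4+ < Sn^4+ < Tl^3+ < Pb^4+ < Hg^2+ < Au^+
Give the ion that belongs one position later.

Compare adjacent ions: Pb^4+ and Tl^3+ share 78 electrons; the higher nuclear charge on Pb (Z=82) contracts it more, so Pb^4+ < Tl^3+ — yet in this increasing list Tl^3+ sits before Pb^4+. Nothing else is reversed, so Tl^3+ should move one place to the right.

Tl^3+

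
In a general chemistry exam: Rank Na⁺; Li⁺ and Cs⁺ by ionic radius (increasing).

Same group, same charge. Going down the group adds an extra shell of electrons, so the ion gets larger: Li⁺ is highest in the group and smallest.

Li⁺ < Na⁺ < Cs⁺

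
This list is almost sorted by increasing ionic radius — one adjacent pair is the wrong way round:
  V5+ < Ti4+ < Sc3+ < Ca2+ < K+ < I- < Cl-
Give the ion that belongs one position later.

I-

Scanning neighbour by neighbour, only I-/Cl- violates a trend: same group and charge — period 3 sits above period 5, so Cl- is smaller. That makes I- the one sitting a position early relative to where it belongs.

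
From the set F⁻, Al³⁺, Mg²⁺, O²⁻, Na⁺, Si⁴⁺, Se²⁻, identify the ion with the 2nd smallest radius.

Electron counts and nuclear charges: Si⁴⁺ has 10 e⁻ (Z=14), Al³⁺ has 10 e⁻ (Z=13), Mg²⁺ has 10 e⁻ (Z=12), Na⁺ has 10 e⁻ (Z=11), F⁻ has 10 e⁻ (Z=9), O²⁻ has 10 e⁻ (Z=8), Se²⁻ has 36 e⁻ (Z=34). Si⁴⁺ < Al³⁺ (both 10 e⁻, Z=14>13); Al³⁺ < Mg²⁺ (both 10 e⁻, Z=13>12); Mg²⁺ < Na⁺ (both 10 e⁻, Z=12>11); Na⁺ < F⁻ (isoelectronic, higher Z=11 is smaller); F⁻ < O²⁻ (both 10 e⁻, Z=9>8); O²⁻ < Se²⁻ (same group, period 2 vs 4).
Ordering: Si⁴⁺ < Al³⁺ < Mg²⁺ < Na⁺ < F⁻ < O²⁻ < Se²⁻. The 2nd smallest is Al³⁺.

Al³⁺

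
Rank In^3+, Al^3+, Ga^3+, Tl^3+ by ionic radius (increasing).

Al^3+ < Ga^3+ < In^3+ < Tl^3+

Same group, same charge. Going down the group adds an extra shell of electrons, so the ion gets larger: Al^3+ is highest in the group and smallest.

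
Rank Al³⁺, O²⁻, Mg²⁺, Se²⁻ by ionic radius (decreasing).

Work out protons and electrons: Al³⁺ (Z=13, 10 e⁻), Mg²⁺ (Z=12, 10 e⁻), O²⁻ (Z=8, 10 e⁻), Se²⁻ (Z=34, 36 e⁻). Al³⁺ < Mg²⁺ (both 10 e⁻, Z=13>12); Mg²⁺ < O²⁻ (both 10 e⁻, Z=12>8); O²⁻ < Se²⁻ (same group, 2 shells fewer).

Se²⁻ > O²⁻ > Mg²⁺ > Al³⁺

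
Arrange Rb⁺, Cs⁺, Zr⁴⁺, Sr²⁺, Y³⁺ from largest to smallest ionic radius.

Tabulating Z and e⁻: Zr⁴⁺ (Z=40, 36 e⁻), Y³⁺ (Z=39, 36 e⁻), Sr²⁺ (Z=38, 36 e⁻), Rb⁺ (Z=37, 36 e⁻), Cs⁺ (Z=55, 54 e⁻). Zr⁴⁺ < Y³⁺ (isoelectronic, higher Z=40 is smaller); Y³⁺ < Sr²⁺ (isoelectronic, higher Z=39 is smaller); Sr²⁺ < Rb⁺ (isoelectronic, higher Z=38 is smaller); Rb⁺ < Cs⁺ (same group, period 5 vs 6).

Cs⁺ > Rb⁺ > Sr²⁺ > Y³⁺ > Zr⁴⁺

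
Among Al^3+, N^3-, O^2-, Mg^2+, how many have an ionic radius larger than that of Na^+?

2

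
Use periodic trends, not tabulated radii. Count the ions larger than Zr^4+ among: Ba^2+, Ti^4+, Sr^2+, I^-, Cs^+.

4

Tabulating Z and e⁻: Ti^4+ has 18 e⁻ (Z=22), Zr^4+ has 36 e⁻ (Z=40), Sr^2+ has 36 e⁻ (Z=38), Ba^2+ has 54 e⁻ (Z=56), Cs^+ has 54 e⁻ (Z=55), I^- has 54 e⁻ (Z=53). Ti^4+ < Zr^4+ (same group, period 4 vs 5); Zr^4+ < Sr^2+ (isoelectronic, higher Z=40 is smaller); Sr^2+ < Ba^2+ (same group, 1 shell fewer); Ba^2+ < Cs^+ (isoelectronic, higher Z=56 is smaller); Cs^+ < I^- (both 54 e⁻, Z=55>53).
Ordering all of them (including Zr^4+) by radius gives Ti^4+ < Zr^4+ < Sr^2+ < Ba^2+ < Cs^+ < I^-. Count: 4.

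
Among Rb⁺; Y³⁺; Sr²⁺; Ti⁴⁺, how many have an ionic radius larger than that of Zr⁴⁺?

3

Ti⁴⁺: 18 e⁻, Z=22, Zr⁴⁺: 36 e⁻, Z=40, Y³⁺: 36 e⁻, Z=39, Sr²⁺: 36 e⁻, Z=38, Rb⁺: 36 e⁻, Z=37. Ti⁴⁺ < Zr⁴⁺ (same group, 1 shell fewer); Zr⁴⁺ < Y³⁺ (isoelectronic, higher Z=40 is smaller); Y³⁺ < Sr²⁺ (both 36 e⁻, Z=39>38); Sr²⁺ < Rb⁺ (both 36 e⁻, Z=38>37).
Ordering all of them (including Zr⁴⁺) by radius gives Ti⁴⁺ < Zr⁴⁺ < Y³⁺ < Sr²⁺ < Rb⁺. Count: 3.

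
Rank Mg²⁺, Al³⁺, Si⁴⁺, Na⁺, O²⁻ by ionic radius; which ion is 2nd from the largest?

Na⁺

Isoelectronic series (10 e⁻ each). Size is set by nuclear charge: more protons means a smaller ion. Si⁴⁺ (Z=14), Al³⁺ (Z=13), Mg²⁺ (Z=12), Na⁺ (Z=11), O²⁻ (Z=8).
That gives Si⁴⁺ < Al³⁺ < Mg²⁺ < Na⁺ < O²⁻. From the largest end, number 2 is Na⁺.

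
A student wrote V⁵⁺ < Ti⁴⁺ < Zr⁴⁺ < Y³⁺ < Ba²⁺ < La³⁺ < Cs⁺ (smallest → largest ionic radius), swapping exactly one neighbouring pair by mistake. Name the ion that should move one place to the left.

Compare adjacent ions: both have 54 electrons but Z(La)=57 > Z(Ba)=56, so La³⁺ should be the smaller of the two — yet in this increasing list Ba²⁺ sits before La³⁺. Nothing else is reversed, so La³⁺ should move one place to the left.

La³⁺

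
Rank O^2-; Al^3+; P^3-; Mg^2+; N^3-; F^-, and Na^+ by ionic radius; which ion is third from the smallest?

Na^+

Al^3+ (Z=13, 10 e⁻), Mg^2+ (Z=12, 10 e⁻), Na^+ (Z=11, 10 e⁻), F^- (Z=9, 10 e⁻), O^2- (Z=8, 10 e⁻), N^3- (Z=7, 10 e⁻), P^3- (Z=15, 18 e⁻). Al^3+ < Mg^2+ (both 10 e⁻, Z=13>12); Mg^2+ < Na^+ (isoelectronic, higher Z=12 is smaller); Na^+ < F^- (isoelectronic, higher Z=11 is smaller); F^- < O^2- (both 10 e⁻, Z=9>8); O^2- < N^3- (isoelectronic, higher Z=8 is smaller); N^3- < P^3- (same group, period 2 vs 3).
Full ascending order: Al^3+ < Mg^2+ < Na^+ < F^- < O^2- < N^3- < P^3-. Counting from the smallest, position 3 is Na^+.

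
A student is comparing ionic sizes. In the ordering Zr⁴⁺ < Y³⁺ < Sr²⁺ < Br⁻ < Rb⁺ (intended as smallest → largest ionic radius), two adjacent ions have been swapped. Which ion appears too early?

Br⁻

Check each adjacent pair. Br⁻ and Rb⁺ are reversed: both have 36 electrons but Z(Rb)=37 > Z(Br)=35, so Rb⁺ should be the smaller of the two. No other neighbouring pair contradicts the periodic trends, so Br⁻ is the ion listed too early.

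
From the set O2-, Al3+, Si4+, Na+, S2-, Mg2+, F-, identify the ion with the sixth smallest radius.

O2-

Work out protons and electrons: Si4+ (Z=14, 10 e⁻), Al3+ (Z=13, 10 e⁻), Mg2+ (Z=12, 10 e⁻), Na+ (Z=11, 10 e⁻), F- (Z=9, 10 e⁻), O2- (Z=8, 10 e⁻), S2- (Z=16, 18 e⁻). Si4+ < Al3+ (isoelectronic, higher Z=14 is smaller); Al3+ < Mg2+ (both 10 e⁻, Z=13>12); Mg2+ < Na+ (both 10 e⁻, Z=12>11); Na+ < F- (isoelectronic, higher Z=11 is smaller); F- < O2- (isoelectronic, higher Z=9 is smaller); O2- < S2- (same group, 1 shell fewer).
Ordering: Si4+ < Al3+ < Mg2+ < Na+ < F- < O2- < S2-. The sixth smallest is O2-.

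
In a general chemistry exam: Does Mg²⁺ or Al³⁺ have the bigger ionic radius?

These species are isoelectronic with 10 electrons. The only difference is the number of protons: Al³⁺ (Z=13), Mg²⁺ (Z=12). The strongest nuclear pull (Al³⁺) gives the smallest ion.

Mg²⁺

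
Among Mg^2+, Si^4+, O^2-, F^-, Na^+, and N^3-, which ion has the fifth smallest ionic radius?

O^2-

These species are isoelectronic with 10 electrons. The only difference is the number of protons: Si^4+ (Z=14), Mg^2+ (Z=12), Na^+ (Z=11), F^- (Z=9), O^2- (Z=8), N^3- (Z=7). The strongest nuclear pull (Si^4+) gives the smallest ion.
Ordering: Si^4+ < Mg^2+ < Na^+ < F^- < O^2- < N^3-. The fifth smallest is O^2-.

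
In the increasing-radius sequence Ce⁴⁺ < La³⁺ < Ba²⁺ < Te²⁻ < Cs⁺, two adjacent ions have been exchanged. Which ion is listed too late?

Cs⁺

Compare adjacent ions: they are isoelectronic (54 e⁻) and Cs has more protons than Te (55 vs 52), making Cs⁺ smaller — yet in this increasing list Te²⁻ sits before Cs⁺. Nothing else is reversed, so Cs⁺ should move one place to the left.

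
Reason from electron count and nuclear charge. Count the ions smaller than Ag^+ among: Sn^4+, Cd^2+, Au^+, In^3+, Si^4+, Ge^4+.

First list Z and electron count for each: Si^4+ (Z=14, 10 e⁻), Ge^4+ (Z=32, 28 e⁻), Sn^4+ (Z=50, 46 e⁻), In^3+ (Z=49, 46 e⁻), Cd^2+ (Z=48, 46 e⁻), Ag^+ (Z=47, 46 e⁻), Au^+ (Z=79, 78 e⁻). Si^4+ < Ge^4+ (same group, 1 shell fewer); Ge^4+ < Sn^4+ (same group, period 4 vs 5); Sn^4+ < In^3+ (isoelectronic, higher Z=50 is smaller); In^3+ < Cd^2+ (both 46 e⁻, Z=49>48); Cd^2+ < Ag^+ (both 46 e⁻, Z=48>47); Ag^+ < Au^+ (same group, 1 shell fewer).
Placing each against Ag^+: smaller — Si^4+, Ge^4+, Sn^4+, In^3+, Cd^2+; larger — Au^+. Count: 5.

5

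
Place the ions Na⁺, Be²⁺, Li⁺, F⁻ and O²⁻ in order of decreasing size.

O²⁻ > F⁻ > Na⁺ > Li⁺ > Be²⁺

Electron counts and nuclear charges: Be²⁺: 2 e⁻, Z=4, Li⁺: 2 e⁻, Z=3, Na⁺: 10 e⁻, Z=11, F⁻: 10 e⁻, Z=9, O²⁻: 10 e⁻, Z=8. Be²⁺ < Li⁺ (both 2 e⁻, Z=4>3); Li⁺ < Na⁺ (same group, 1 shell fewer); Na⁺ < F⁻ (isoelectronic, higher Z=11 is smaller); F⁻ < O²⁻ (both 10 e⁻, Z=9>8).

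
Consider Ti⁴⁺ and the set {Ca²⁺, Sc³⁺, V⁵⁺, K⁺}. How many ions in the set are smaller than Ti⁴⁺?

1

These species are isoelectronic with 18 electrons. The only difference is the number of protons: V⁵⁺ (Z=23), Ti⁴⁺ (Z=22), Sc³⁺ (Z=21), Ca²⁺ (Z=20), K⁺ (Z=19). The strongest nuclear pull (V⁵⁺) gives the smallest ion.
Placing each against Ti⁴⁺: smaller — V⁵⁺; larger — Sc³⁺, Ca²⁺, K⁺. That's 1.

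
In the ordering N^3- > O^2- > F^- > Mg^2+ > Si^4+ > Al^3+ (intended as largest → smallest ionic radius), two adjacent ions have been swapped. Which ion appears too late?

Check each adjacent pair. Si^4+ and Al^3+ are reversed: both have 10 electrons but Z(Si)=14 > Z(Al)=13, so Si^4+ should be the smaller of the two. No other neighbouring pair contradicts the periodic trends, so Al^3+ is the ion listed too late.

Al^3+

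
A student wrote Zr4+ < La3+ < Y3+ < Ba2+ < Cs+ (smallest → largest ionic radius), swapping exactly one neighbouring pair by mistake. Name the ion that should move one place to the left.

Check each adjacent pair. La3+ and Y3+ are reversed: same group and charge — period 5 sits above period 6, so Y3+ is smaller. No other neighbouring pair contradicts the periodic trends, so Y3+ is the ion listed too late.

Y3+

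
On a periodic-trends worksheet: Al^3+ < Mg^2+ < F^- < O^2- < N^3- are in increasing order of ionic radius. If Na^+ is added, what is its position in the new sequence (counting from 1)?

These species are isoelectronic with 10 electrons. The only difference is the number of protons: Al^3+ (Z=13), Mg^2+ (Z=12), Na^+ (Z=11), F^- (Z=9), O^2- (Z=8), N^3- (Z=7). The strongest nuclear pull (Al^3+) gives the smallest ion.
Putting Na^+ in gives Al^3+ < Mg^2+ < Na^+ < F^- < O^2- < N^3-; it lands at slot 3.

3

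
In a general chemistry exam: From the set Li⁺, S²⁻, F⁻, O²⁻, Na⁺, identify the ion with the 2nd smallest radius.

Electron counts and nuclear charges: Li⁺ has 2 e⁻ (Z=3), Na⁺ has 10 e⁻ (Z=11), F⁻ has 10 e⁻ (Z=9), O²⁻ has 10 e⁻ (Z=8), S²⁻ has 18 e⁻ (Z=16). Li⁺ < Na⁺ (same group, period 2 vs 3); Na⁺ < F⁻ (isoelectronic, higher Z=11 is smaller); F⁻ < O²⁻ (isoelectronic, higher Z=9 is smaller); O²⁻ < S²⁻ (same group, period 2 vs 3).
So the order is Li⁺ < Na⁺ < F⁻ < O²⁻ < S²⁻; the 2nd-smallest ion is Na⁺.

Na⁺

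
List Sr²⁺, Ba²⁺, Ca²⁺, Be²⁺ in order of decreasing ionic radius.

Ba²⁺ > Sr²⁺ > Ca²⁺ > Be²⁺

These ions sit in one column with identical charge. Each step down the periodic table adds a principal shell, increasing the radius.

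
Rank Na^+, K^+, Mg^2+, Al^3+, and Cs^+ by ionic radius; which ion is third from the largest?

Na^+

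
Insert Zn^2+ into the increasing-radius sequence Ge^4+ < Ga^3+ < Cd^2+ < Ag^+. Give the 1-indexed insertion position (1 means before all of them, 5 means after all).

First list Z and electron count for each: Ge^4+ (Z=32, 28 e⁻), Ga^3+ (Z=31, 28 e⁻), Zn^2+ (Z=30, 28 e⁻), Cd^2+ (Z=48, 46 e⁻), Ag^+ (Z=47, 46 e⁻). Ge^4+ < Ga^3+ (isoelectronic, higher Z=32 is smaller); Ga^3+ < Zn^2+ (isoelectronic, higher Z=31 is smaller); Zn^2+ < Cd^2+ (same group, 1 shell fewer); Cd^2+ < Ag^+ (isoelectronic, higher Z=48 is smaller).
With Zn^2+ included the full order is Ge^4+ < Ga^3+ < Zn^2+ < Cd^2+ < Ag^+, so it takes position 3.

3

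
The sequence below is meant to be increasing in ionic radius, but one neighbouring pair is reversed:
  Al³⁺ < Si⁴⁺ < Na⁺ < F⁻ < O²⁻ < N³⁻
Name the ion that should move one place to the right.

Scanning neighbour by neighbour, only Al³⁺/Si⁴⁺ violates a trend: Si⁴⁺ and Al³⁺ share 10 electrons; the higher nuclear charge on Si (Z=14) contracts it more, so Si⁴⁺ < Al³⁺. That makes Al³⁺ the one sitting a position early relative to where it belongs.

Al³⁺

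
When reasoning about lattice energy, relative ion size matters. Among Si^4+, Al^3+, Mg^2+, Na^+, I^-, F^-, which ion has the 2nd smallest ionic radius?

First list Z and electron count for each: Si^4+: 10 e⁻, Z=14, Al^3+: 10 e⁻, Z=13, Mg^2+: 10 e⁻, Z=12, Na^+: 10 e⁻, Z=11, F^-: 10 e⁻, Z=9, I^-: 54 e⁻, Z=53. Si^4+ < Al^3+ (both 10 e⁻, Z=14>13); Al^3+ < Mg^2+ (isoelectronic, higher Z=13 is smaller); Mg^2+ < Na^+ (isoelectronic, higher Z=12 is smaller); Na^+ < F^- (both 10 e⁻, Z=11>9); F^- < I^- (same group, 3 shells fewer).
Ordering: Si^4+ < Al^3+ < Mg^2+ < Na^+ < F^- < I^-. The 2nd smallest is Al^3+.

Al^3+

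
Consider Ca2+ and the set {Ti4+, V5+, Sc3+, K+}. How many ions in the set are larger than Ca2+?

Each ion has 18 electrons. The ranking follows nuclear charge in reverse — greater Z gives a smaller radius. V5+ (Z=23), Ti4+ (Z=22), Sc3+ (Z=21), Ca2+ (Z=20), K+ (Z=19).
Placing each against Ca2+: smaller — V5+, Ti4+, Sc3+; larger — K+. Count: 1.

1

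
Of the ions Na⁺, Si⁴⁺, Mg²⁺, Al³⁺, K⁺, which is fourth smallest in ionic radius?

Tabulating Z and e⁻: Si⁴⁺: 10 e⁻, Z=14, Al³⁺: 10 e⁻, Z=13, Mg²⁺: 10 e⁻, Z=12, Na⁺: 10 e⁻, Z=11, K⁺: 18 e⁻, Z=19. Si⁴⁺ < Al³⁺ (isoelectronic, higher Z=14 is smaller); Al³⁺ < Mg²⁺ (both 10 e⁻, Z=13>12); Mg²⁺ < Na⁺ (isoelectronic, higher Z=12 is smaller); Na⁺ < K⁺ (same group, 1 shell fewer).
Full ascending order: Si⁴⁺ < Al³⁺ < Mg²⁺ < Na⁺ < K⁺. Counting from the smallest, position 4 is Na⁺.

Na⁺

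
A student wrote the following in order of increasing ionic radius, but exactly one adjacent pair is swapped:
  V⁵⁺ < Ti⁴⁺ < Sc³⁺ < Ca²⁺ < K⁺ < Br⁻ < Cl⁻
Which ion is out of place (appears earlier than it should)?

Scanning neighbour by neighbour, only Br⁻/Cl⁻ violates a trend: Cl⁻ and Br⁻ are in one column with the same charge; the lighter period-3 ion has one fewer shell and is smaller. That makes Br⁻ the one sitting a position early relative to where it belongs.

Br⁻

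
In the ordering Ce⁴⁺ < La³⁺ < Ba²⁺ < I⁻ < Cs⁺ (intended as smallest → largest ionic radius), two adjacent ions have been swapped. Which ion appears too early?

Scanning neighbour by neighbour, only I⁻/Cs⁺ violates a trend: Cs⁺ and I⁻ share 54 electrons; the higher nuclear charge on Cs (Z=55) contracts it more, so Cs⁺ < I⁻. That makes I⁻ the one sitting a position early relative to where it belongs.

I⁻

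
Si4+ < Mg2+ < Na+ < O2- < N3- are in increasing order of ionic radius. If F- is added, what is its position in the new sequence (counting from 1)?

Isoelectronic series (10 e⁻ each). Size is set by nuclear charge: more protons means a smaller ion. Si4+ (Z=14), Mg2+ (Z=12), Na+ (Z=11), F- (Z=9), O2- (Z=8), N3- (Z=7).
With F- included the full order is Si4+ < Mg2+ < Na+ < F- < O2- < N3-, so it takes position 4.

4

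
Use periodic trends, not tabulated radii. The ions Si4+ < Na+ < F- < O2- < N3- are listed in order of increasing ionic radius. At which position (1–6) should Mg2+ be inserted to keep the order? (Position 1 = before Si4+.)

2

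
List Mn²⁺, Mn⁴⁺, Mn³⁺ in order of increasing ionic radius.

Mn⁴⁺ < Mn³⁺ < Mn²⁺

Same element, different charge: the more highly charged cation has fewer electrons and a greater effective nuclear charge per electron, making Mn⁴⁺ the smallest.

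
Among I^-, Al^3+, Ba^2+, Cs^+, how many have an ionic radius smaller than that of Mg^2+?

Tabulating Z and e⁻: Al^3+ has 10 e⁻ (Z=13), Mg^2+ has 10 e⁻ (Z=12), Ba^2+ has 54 e⁻ (Z=56), Cs^+ has 54 e⁻ (Z=55), I^- has 54 e⁻ (Z=53). Al^3+ < Mg^2+ (isoelectronic, higher Z=13 is smaller); Mg^2+ < Ba^2+ (same group, period 3 vs 6); Ba^2+ < Cs^+ (isoelectronic, higher Z=56 is smaller); Cs^+ < I^- (both 54 e⁻, Z=55>53).
Relative to Mg^2+, the ions that are smaller are Al^3+. That's 1.

1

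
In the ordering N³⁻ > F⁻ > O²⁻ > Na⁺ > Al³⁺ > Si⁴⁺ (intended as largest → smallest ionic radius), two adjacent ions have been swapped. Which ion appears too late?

Check each adjacent pair. F⁻ and O²⁻ are reversed: F⁻ and O²⁻ share 10 electrons; the higher nuclear charge on F (Z=9) contracts it more, so F⁻ < O²⁻. No other neighbouring pair contradicts the periodic trends, so O²⁻ is the ion listed too late.

O²⁻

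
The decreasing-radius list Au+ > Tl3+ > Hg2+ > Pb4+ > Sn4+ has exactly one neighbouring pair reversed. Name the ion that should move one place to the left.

Scanning neighbour by neighbour, only Tl3+/Hg2+ violates a trend: Tl3+ and Hg2+ share 78 electrons; the higher nuclear charge on Tl (Z=81) contracts it more, so Tl3+ < Hg2+. That makes Hg2+ the one sitting a position late relative to where it belongs.

Hg2+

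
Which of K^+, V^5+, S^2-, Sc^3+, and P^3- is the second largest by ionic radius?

S^2-

These species are isoelectronic with 18 electrons. The only difference is the number of protons: V^5+ (Z=23), Sc^3+ (Z=21), K^+ (Z=19), S^2- (Z=16), P^3- (Z=15). The strongest nuclear pull (V^5+) gives the smallest ion.
That gives V^5+ < Sc^3+ < K^+ < S^2- < P^3-. From the largest end, number 2 is S^2-.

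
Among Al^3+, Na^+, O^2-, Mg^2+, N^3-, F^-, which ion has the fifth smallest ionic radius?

Each ion has 10 electrons. The ranking follows nuclear charge in reverse — greater Z gives a smaller radius. Al^3+ (Z=13), Mg^2+ (Z=12), Na^+ (Z=11), F^- (Z=9), O^2- (Z=8), N^3- (Z=7).
Ordering: Al^3+ < Mg^2+ < Na^+ < F^- < O^2- < N^3-. The fifth smallest is O^2-.

O^2-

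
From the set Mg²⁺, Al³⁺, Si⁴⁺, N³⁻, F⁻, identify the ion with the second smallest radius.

All of these have 10 electrons (isoelectronic). With the same electron cloud, the ion with the most protons pulls it in tightest. Nuclear charges: Si⁴⁺ (Z=14), Al³⁺ (Z=13), Mg²⁺ (Z=12), F⁻ (Z=9), N³⁻ (Z=7). Highest Z is smallest.
Ordering: Si⁴⁺ < Al³⁺ < Mg²⁺ < F⁻ < N³⁻. The second smallest is Al³⁺.

Al³⁺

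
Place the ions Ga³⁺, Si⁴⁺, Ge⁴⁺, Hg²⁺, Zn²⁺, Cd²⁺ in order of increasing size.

Si⁴⁺ < Ge⁴⁺ < Ga³⁺ < Zn²⁺ < Cd²⁺ < Hg²⁺

First list Z and electron count for each: Si⁴⁺ (Z=14, 10 e⁻), Ge⁴⁺ (Z=32, 28 e⁻), Ga³⁺ (Z=31, 28 e⁻), Zn²⁺ (Z=30, 28 e⁻), Cd²⁺ (Z=48, 46 e⁻), Hg²⁺ (Z=80, 78 e⁻). Si⁴⁺ < Ge⁴⁺ (same group, period 3 vs 4); Ge⁴⁺ < Ga³⁺ (isoelectronic, higher Z=32 is smaller); Ga³⁺ < Zn²⁺ (isoelectronic, higher Z=31 is smaller); Zn²⁺ < Cd²⁺ (same group, period 4 vs 5); Cd²⁺ < Hg²⁺ (same group, 1 shell fewer).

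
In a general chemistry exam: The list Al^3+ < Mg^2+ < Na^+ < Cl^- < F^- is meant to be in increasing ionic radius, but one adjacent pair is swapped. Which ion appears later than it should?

F^-

Check each adjacent pair. Cl^- and F^- are reversed: F^- and Cl^- are in one column with the same charge; the lighter period-2 ion has one fewer shell and is smaller. No other neighbouring pair contradicts the periodic trends, so F^- is the ion listed too late.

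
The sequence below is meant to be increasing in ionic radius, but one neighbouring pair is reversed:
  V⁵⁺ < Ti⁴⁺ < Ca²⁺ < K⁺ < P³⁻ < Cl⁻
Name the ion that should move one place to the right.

P³⁻

Scanning neighbour by neighbour, only P³⁻/Cl⁻ violates a trend: Cl⁻ and P³⁻ share 18 electrons; the higher nuclear charge on Cl (Z=17) contracts it more, so Cl⁻ < P³⁻. That makes P³⁻ the one sitting a position early relative to where it belongs.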